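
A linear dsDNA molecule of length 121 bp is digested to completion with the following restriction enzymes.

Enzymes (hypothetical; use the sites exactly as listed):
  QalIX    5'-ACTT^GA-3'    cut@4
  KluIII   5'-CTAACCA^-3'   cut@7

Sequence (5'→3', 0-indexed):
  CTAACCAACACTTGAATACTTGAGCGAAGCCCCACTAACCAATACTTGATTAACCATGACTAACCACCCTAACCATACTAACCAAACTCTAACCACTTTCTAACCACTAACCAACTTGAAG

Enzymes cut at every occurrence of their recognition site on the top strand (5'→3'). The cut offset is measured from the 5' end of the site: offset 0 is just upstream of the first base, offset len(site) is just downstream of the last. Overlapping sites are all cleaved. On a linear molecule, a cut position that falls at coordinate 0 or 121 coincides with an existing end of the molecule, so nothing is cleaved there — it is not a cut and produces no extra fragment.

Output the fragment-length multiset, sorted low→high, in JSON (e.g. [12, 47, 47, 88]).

Per-enzyme occurrences:
  QalIX ACTTGA/4: at [9, 17, 43, 113] ⇒ [13, 21, 47, 117]
  KluIII CTAACCA/7: at [0, 34, 59, 68, 77, 88, 99, 106] ⇒ [7, 41, 66, 75, 84, 95, 106, 113]

Pooled cuts: [7, 13, 21, 41, 47, 66, 75, 84, 95, 106, 113, 117]

Fragments:
  [0,7): 7 bp
  [7,13): 6 bp
  [13,21): 8 bp
  [21,41): 20 bp
  [41,47): 6 bp
  [47,66): 19 bp
  [66,75): 9 bp
  [75,84): 9 bp
  [84,95): 11 bp
  [95,106): 11 bp
  [106,113): 7 bp
  [113,117): 4 bp
  [117,121): 4 bp

[4,4,6,6,7,7,8,9,9,11,11,19,20]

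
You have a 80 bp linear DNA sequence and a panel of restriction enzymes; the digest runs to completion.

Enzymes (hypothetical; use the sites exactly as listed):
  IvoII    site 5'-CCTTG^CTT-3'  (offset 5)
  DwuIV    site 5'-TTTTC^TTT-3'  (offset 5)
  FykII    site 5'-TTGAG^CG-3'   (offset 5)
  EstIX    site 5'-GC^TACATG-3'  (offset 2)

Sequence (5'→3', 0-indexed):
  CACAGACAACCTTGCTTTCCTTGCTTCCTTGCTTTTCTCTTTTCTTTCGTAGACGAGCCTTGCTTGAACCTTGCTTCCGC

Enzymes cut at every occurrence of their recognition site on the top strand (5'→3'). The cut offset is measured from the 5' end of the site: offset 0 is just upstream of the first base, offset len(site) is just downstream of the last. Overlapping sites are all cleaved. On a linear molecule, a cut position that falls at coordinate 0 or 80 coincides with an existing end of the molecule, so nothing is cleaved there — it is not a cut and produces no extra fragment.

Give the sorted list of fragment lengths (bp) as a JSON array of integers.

Scan for sites:
  IvoII (CCTTGCTT, off=5): starts [9, 18, 26, 57, 68] → cuts [14, 23, 31, 62, 73]
  DwuIV (TTTTCTTT, off=5): starts [39] → cuts [44]
  FykII (TTGAGCG, off=5): no sites
  EstIX (GCTACATG, off=2): no sites

Pooled cuts: [14, 23, 31, 44, 62, 73]

Fragments:
  [0,14): 14 bp
  [14,23): 9 bp
  [23,31): 8 bp
  [31,44): 13 bp
  [44,62): 18 bp
  [62,73): 11 bp
  [73,80): 7 bp

[7,8,9,11,13,14,18]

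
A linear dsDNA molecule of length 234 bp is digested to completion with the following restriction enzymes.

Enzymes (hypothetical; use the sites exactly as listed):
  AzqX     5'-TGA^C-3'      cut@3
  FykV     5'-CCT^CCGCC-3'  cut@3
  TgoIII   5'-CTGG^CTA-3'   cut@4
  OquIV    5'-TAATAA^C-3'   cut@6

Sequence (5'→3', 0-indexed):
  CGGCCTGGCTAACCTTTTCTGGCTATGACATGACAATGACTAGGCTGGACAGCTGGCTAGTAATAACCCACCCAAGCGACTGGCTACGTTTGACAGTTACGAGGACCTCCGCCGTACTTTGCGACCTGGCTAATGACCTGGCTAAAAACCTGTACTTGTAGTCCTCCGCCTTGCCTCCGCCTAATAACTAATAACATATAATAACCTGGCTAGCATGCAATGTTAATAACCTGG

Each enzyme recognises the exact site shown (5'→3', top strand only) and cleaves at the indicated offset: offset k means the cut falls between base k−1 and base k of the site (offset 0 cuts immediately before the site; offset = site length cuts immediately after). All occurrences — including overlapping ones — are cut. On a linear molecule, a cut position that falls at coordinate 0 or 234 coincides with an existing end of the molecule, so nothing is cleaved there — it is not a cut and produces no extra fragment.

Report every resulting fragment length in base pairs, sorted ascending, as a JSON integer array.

Scan for sites:
  AzqX TGAC/3: at [25, 30, 36, 90, 133] ⇒ [28, 33, 39, 93, 136]
  FykV CCTCCGCC/3: at [105, 162, 173] ⇒ [108, 165, 176]
  TgoIII CTGGCTA/4: at [4, 18, 52, 79, 125, 137, 205] ⇒ [8, 22, 56, 83, 129, 141, 209]
  OquIV TAATAAC/6: at [60, 181, 188, 198, 223] ⇒ [66, 187, 194, 204, 229]

All cut coordinates (distinct, sorted): [8, 22, 28, 33, 39, 56, 66, 83, 93, 108, 129, 136, 141, 165, 176, 187, 194, 204, 209, 229]

Fragment lengths:
  [0,8): 8 bp
  [8,22): 14 bp
  [22,28): 6 bp
  [28,33): 5 bp
  [33,39): 6 bp
  [39,56): 17 bp
  [56,66): 10 bp
  [66,83): 17 bp
  [83,93): 10 bp
  [93,108): 15 bp
  [108,129): 21 bp
  [129,136): 7 bp
  [136,141): 5 bp
  [141,165): 24 bp
  [165,176): 11 bp
  [176,187): 11 bp
  [187,194): 7 bp
  [194,204): 10 bp
  [204,209): 5 bp
  [209,229): 20 bp
  [229,234): 5 bp

[5,5,5,5,6,6,7,7,8,10,10,10,11,11,14,15,17,17,20,21,24]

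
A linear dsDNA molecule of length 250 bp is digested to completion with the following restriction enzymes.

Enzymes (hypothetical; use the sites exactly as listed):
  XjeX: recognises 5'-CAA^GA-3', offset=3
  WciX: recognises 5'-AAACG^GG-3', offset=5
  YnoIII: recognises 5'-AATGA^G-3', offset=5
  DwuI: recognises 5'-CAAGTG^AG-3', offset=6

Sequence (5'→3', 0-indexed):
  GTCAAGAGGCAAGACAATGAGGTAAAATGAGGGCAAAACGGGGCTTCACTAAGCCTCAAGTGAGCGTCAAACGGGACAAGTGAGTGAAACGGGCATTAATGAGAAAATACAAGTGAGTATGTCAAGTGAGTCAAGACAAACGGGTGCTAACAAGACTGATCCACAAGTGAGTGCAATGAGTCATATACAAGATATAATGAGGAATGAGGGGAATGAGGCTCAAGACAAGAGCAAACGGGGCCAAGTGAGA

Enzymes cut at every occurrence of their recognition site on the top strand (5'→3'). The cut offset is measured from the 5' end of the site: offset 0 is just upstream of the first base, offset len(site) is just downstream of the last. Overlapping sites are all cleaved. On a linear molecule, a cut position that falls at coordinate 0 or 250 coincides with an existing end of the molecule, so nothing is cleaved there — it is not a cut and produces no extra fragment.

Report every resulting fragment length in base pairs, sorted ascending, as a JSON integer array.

[3,5,5,6,7,7,7,8,8,9,9,9,9,10,10,10,10,10,11,11,11,11,13,13,16,22]

Site scan:
  XjeX CAAGA/3: at [2, 9, 131, 150, 187, 220, 225] ⇒ [5, 12, 134, 153, 190, 223, 228]
  WciX AAACGGG/5: at [35, 68, 86, 137, 232] ⇒ [40, 73, 91, 142, 237]
  YnoIII AATGAG/5: at [15, 25, 97, 174, 195, 202, 211] ⇒ [20, 30, 102, 179, 200, 207, 216]
  DwuI CAAGTGAG/6: at [56, 76, 109, 122, 163, 241] ⇒ [62, 82, 115, 128, 169, 247]

Pooled cuts: [5, 12, 20, 30, 40, 62, 73, 82, 91, 102, 115, 128, 134, 142, 153, 169, 179, 190, 200, 207, 216, 223, 228, 237, 247]

Fragment lengths:
  [0,5): 5 bp
  [5,12): 7 bp
  [12,20): 8 bp
  [20,30): 10 bp
  [30,40): 10 bp
  [40,62): 22 bp
  [62,73): 11 bp
  [73,82): 9 bp
  [82,91): 9 bp
  [91,102): 11 bp
  [102,115): 13 bp
  [115,128): 13 bp
  [128,134): 6 bp
  [134,142): 8 bp
  [142,153): 11 bp
  [153,169): 16 bp
  [169,179): 10 bp
  [179,190): 11 bp
  [190,200): 10 bp
  [200,207): 7 bp
  [207,216): 9 bp
  [216,223): 7 bp
  [223,228): 5 bp
  [228,237): 9 bp
  [237,247): 10 bp
  [247,250): 3 bp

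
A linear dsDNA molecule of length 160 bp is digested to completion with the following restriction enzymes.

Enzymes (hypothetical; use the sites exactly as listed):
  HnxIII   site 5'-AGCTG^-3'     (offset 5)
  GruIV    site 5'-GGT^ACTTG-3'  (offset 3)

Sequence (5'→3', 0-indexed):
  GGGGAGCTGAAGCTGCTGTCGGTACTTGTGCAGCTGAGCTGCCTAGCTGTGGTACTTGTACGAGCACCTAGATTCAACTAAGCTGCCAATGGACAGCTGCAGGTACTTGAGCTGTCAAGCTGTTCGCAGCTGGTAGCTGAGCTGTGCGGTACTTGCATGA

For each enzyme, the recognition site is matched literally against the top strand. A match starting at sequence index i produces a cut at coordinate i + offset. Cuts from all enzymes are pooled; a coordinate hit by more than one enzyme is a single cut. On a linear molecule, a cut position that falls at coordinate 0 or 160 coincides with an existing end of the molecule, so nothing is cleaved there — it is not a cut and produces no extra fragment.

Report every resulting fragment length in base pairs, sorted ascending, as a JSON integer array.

Site scan:
  HnxIII (AGCTG, off=5): starts [4, 10, 31, 36, 44, 80, 94, 109, 117, 127, 134, 139] → cuts [9, 15, 36, 41, 49, 85, 99, 114, 122, 132, 139, 144]
  GruIV (GGTACTTG, off=3): starts [20, 50, 101, 147] → cuts [23, 53, 104, 150]

All cut coordinates (distinct, sorted): [9, 15, 23, 36, 41, 49, 53, 85, 99, 104, 114, 122, 132, 139, 144, 150]

Fragment lengths:
  [0,9): 9 bp
  [9,15): 6 bp
  [15,23): 8 bp
  [23,36): 13 bp
  [36,41): 5 bp
  [41,49): 8 bp
  [49,53): 4 bp
  [53,85): 32 bp
  [85,99): 14 bp
  [99,104): 5 bp
  [104,114): 10 bp
  [114,122): 8 bp
  [122,132): 10 bp
  [132,139): 7 bp
  [139,144): 5 bp
  [144,150): 6 bp
  [150,160): 10 bp

[4,5,5,5,6,6,7,8,8,8,9,10,10,10,13,14,32]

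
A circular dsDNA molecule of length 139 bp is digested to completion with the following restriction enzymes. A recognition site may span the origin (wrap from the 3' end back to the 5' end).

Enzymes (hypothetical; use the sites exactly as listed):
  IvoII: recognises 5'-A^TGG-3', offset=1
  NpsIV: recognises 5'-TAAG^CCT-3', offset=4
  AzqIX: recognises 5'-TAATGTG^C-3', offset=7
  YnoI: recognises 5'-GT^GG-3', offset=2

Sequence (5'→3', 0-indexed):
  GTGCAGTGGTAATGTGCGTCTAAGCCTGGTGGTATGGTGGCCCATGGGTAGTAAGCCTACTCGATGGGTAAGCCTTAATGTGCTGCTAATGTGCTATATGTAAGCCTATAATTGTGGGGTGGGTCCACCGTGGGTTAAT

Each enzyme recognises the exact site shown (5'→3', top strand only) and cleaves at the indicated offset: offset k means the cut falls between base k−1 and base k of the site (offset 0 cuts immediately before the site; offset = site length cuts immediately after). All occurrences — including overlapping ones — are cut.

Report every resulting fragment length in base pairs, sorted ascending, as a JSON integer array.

[4,4,4,5,6,6,8,8,9,9,10,11,11,11,11,11,11]

Site scan:
  IvoII (ATGG, off=1): starts [33, 43, 63] → cuts [34, 44, 64]
  NpsIV (TAAGCCT, off=4): starts [20, 51, 68, 100] → cuts [24, 55, 72, 104]
  AzqIX (TAATGTGC, off=7): starts [9, 75, 86, 135] → cuts [3, 16, 82, 93]
  YnoI (GTGG, off=2): starts [5, 28, 36, 113, 118, 129] → cuts [7, 30, 38, 115, 120, 131]

Pooled cuts: [3, 7, 16, 24, 30, 34, 38, 44, 55, 64, 72, 82, 93, 104, 115, 120, 131]

Fragment lengths:
  3→7: 4 bp
  7→16: 9 bp
  16→24: 8 bp
  24→30: 6 bp
  30→34: 4 bp
  34→38: 4 bp
  38→44: 6 bp
  44→55: 11 bp
  55→64: 9 bp
  64→72: 8 bp
  72→82: 10 bp
  82→93: 11 bp
  93→104: 11 bp
  104→115: 11 bp
  115→120: 5 bp
  120→131: 11 bp
  131→3 (wrap): 139-131+3 = 11 bp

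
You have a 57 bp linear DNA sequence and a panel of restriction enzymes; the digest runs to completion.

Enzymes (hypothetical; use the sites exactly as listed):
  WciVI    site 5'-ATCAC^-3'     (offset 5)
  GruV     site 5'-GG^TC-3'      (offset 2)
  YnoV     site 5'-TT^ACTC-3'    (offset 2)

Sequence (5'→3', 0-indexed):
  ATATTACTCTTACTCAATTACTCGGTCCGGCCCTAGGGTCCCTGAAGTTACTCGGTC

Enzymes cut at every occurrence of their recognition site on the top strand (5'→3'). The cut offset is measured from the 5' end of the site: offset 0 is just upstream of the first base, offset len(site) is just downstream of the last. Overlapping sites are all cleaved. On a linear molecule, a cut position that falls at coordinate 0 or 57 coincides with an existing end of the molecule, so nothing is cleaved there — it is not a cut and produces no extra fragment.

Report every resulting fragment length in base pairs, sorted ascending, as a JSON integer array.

[2,5,6,6,6,8,11,13]

Site scan:
  WciVI (ATCAC, off=5): no sites
  GruV (GGTC, off=2): starts [23, 36, 53] → cuts [25, 38, 55]
  YnoV (TTACTC, off=2): starts [3, 9, 17, 47] → cuts [5, 11, 19, 49]

Pooled cuts: [5, 11, 19, 25, 38, 49, 55]

Fragment lengths:
  [0,5): 5 bp
  [5,11): 6 bp
  [11,19): 8 bp
  [19,25): 6 bp
  [25,38): 13 bp
  [38,49): 11 bp
  [49,55): 6 bp
  [55,57): 2 bp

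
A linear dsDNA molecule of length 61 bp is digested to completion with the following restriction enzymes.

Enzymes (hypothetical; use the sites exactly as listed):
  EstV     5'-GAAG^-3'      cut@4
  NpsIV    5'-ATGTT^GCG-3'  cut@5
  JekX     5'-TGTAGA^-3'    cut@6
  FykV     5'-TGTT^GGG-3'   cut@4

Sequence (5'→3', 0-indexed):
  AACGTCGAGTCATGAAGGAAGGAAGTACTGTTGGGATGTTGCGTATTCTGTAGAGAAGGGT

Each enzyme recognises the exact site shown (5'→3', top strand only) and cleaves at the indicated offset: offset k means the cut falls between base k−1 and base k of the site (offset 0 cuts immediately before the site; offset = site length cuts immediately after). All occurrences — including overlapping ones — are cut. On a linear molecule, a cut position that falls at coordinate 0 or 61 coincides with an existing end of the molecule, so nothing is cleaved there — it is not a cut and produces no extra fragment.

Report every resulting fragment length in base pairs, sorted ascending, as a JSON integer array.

Scan for sites:
  EstV (GAAG, off=4): starts [13, 17, 21, 54] → cuts [17, 21, 25, 58]
  NpsIV (ATGTTGCG, off=5): starts [35] → cuts [40]
  JekX (TGTAGA, off=6): starts [48] → cuts [54]
  FykV (TGTTGGG, off=4): starts [28] → cuts [32]

Pooled cuts: [17, 21, 25, 32, 40, 54, 58]

Fragment lengths:
  [0,17): 17 bp
  [17,21): 4 bp
  [21,25): 4 bp
  [25,32): 7 bp
  [32,40): 8 bp
  [40,54): 14 bp
  [54,58): 4 bp
  [58,61): 3 bp

[3,4,4,4,7,8,14,17]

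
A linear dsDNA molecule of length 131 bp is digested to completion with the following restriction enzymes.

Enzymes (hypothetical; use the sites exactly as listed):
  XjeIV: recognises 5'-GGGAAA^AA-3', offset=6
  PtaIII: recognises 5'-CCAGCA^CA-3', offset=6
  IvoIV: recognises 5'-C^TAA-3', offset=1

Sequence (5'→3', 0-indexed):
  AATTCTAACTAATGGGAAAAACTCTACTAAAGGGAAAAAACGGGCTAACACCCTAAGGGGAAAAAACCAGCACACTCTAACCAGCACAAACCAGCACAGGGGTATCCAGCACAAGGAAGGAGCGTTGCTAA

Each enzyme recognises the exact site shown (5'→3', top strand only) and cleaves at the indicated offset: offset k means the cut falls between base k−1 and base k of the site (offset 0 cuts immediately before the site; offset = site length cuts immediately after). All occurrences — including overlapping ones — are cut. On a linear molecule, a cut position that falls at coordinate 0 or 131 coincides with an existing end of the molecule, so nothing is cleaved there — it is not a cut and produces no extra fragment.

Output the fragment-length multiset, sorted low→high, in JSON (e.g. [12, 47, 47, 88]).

[3,4,5,5,8,8,8,9,9,10,10,10,10,15,17]

Scan for sites:
  XjeIV (GGGAAAAA, off=6): starts [13, 31, 57] → cuts [19, 37, 63]
  PtaIII (CCAGCACA, off=6): starts [66, 80, 90, 105] → cuts [72, 86, 96, 111]
  IvoIV (CTAA, off=1): starts [4, 8, 26, 44, 52, 76, 127] → cuts [5, 9, 27, 45, 53, 77, 128]

All cut coordinates (distinct, sorted): [5, 9, 19, 27, 37, 45, 53, 63, 72, 77, 86, 96, 111, 128]

Fragments:
  [0,5): 5 bp
  [5,9): 4 bp
  [9,19): 10 bp
  [19,27): 8 bp
  [27,37): 10 bp
  [37,45): 8 bp
  [45,53): 8 bp
  [53,63): 10 bp
  [63,72): 9 bp
  [72,77): 5 bp
  [77,86): 9 bp
  [86,96): 10 bp
  [96,111): 15 bp
  [111,128): 17 bp
  [128,131): 3 bp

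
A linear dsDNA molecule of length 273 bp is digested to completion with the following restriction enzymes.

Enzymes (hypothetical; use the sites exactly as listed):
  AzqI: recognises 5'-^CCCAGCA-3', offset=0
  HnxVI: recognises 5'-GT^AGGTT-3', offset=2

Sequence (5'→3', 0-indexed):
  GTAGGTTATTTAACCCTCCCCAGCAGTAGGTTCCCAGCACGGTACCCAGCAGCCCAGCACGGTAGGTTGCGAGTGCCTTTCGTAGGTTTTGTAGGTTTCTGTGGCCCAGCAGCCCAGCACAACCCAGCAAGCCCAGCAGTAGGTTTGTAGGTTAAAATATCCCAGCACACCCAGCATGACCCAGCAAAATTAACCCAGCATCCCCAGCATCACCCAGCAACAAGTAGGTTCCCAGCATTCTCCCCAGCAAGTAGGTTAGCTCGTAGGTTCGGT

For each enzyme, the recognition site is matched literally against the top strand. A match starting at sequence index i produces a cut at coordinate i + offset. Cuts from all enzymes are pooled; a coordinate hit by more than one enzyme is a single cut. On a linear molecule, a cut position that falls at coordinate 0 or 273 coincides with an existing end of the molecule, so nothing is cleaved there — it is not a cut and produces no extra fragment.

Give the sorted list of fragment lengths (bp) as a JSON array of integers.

Scan for sites:
  AzqI (CCCAGCA, off=0): starts [18, 32, 44, 52, 104, 112, 122, 131, 160, 169, 179, 193, 202, 212, 230, 242] → cuts [18, 32, 44, 52, 104, 112, 122, 131, 160, 169, 179, 193, 202, 212, 230, 242]
  HnxVI (GTAGGTT, off=2): starts [0, 25, 61, 81, 90, 138, 146, 223, 250, 262] → cuts [2, 27, 63, 83, 92, 140, 148, 225, 252, 264]

All cut coordinates (distinct, sorted): [2, 18, 27, 32, 44, 52, 63, 83, 92, 104, 112, 122, 131, 140, 148, 160, 169, 179, 193, 202, 212, 225, 230, 242, 252, 264]

Fragments:
  [0,2): 2 bp
  [2,18): 16 bp
  [18,27): 9 bp
  [27,32): 5 bp
  [32,44): 12 bp
  [44,52): 8 bp
  [52,63): 11 bp
  [63,83): 20 bp
  [83,92): 9 bp
  [92,104): 12 bp
  [104,112): 8 bp
  [112,122): 10 bp
  [122,131): 9 bp
  [131,140): 9 bp
  [140,148): 8 bp
  [148,160): 12 bp
  [160,169): 9 bp
  [169,179): 10 bp
  [179,193): 14 bp
  [193,202): 9 bp
  [202,212): 10 bp
  [212,225): 13 bp
  [225,230): 5 bp
  [230,242): 12 bp
  [242,252): 10 bp
  [252,264): 12 bp
  [264,273): 9 bp

[2,5,5,8,8,8,9,9,9,9,9,9,9,10,10,10,10,11,12,12,12,12,12,13,14,16,20]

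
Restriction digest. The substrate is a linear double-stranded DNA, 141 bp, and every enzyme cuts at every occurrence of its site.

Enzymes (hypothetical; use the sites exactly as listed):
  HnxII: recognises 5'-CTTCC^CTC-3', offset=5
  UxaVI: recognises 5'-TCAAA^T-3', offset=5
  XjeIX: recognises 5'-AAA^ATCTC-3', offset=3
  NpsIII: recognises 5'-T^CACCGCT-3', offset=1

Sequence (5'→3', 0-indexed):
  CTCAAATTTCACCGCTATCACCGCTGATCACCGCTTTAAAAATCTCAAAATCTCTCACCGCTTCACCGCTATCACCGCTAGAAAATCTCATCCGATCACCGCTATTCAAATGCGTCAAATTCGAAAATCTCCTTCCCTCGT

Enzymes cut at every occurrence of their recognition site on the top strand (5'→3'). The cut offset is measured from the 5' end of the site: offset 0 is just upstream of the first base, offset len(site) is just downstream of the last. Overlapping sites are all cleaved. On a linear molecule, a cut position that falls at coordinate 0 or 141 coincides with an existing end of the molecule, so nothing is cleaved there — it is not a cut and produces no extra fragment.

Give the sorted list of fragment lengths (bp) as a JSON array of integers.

[3,5,6,6,7,8,8,9,9,9,10,10,12,12,13,14]

Per-enzyme occurrences:
  HnxII CTTCCCTC/5: at [131] ⇒ [136]
  UxaVI TCAAAT/5: at [1, 105, 114] ⇒ [6, 110, 119]
  XjeIX AAAATCTC/3: at [38, 46, 81, 123] ⇒ [41, 49, 84, 126]
  NpsIII TCACCGCT/1: at [8, 17, 27, 54, 62, 71, 95] ⇒ [9, 18, 28, 55, 63, 72, 96]

Pooled cuts: [6, 9, 18, 28, 41, 49, 55, 63, 72, 84, 96, 110, 119, 126, 136]

Fragments:
  [0,6): 6 bp
  [6,9): 3 bp
  [9,18): 9 bp
  [18,28): 10 bp
  [28,41): 13 bp
  [41,49): 8 bp
  [49,55): 6 bp
  [55,63): 8 bp
  [63,72): 9 bp
  [72,84): 12 bp
  [84,96): 12 bp
  [96,110): 14 bp
  [110,119): 9 bp
  [119,126): 7 bp
  [126,136): 10 bp
  [136,141): 5 bp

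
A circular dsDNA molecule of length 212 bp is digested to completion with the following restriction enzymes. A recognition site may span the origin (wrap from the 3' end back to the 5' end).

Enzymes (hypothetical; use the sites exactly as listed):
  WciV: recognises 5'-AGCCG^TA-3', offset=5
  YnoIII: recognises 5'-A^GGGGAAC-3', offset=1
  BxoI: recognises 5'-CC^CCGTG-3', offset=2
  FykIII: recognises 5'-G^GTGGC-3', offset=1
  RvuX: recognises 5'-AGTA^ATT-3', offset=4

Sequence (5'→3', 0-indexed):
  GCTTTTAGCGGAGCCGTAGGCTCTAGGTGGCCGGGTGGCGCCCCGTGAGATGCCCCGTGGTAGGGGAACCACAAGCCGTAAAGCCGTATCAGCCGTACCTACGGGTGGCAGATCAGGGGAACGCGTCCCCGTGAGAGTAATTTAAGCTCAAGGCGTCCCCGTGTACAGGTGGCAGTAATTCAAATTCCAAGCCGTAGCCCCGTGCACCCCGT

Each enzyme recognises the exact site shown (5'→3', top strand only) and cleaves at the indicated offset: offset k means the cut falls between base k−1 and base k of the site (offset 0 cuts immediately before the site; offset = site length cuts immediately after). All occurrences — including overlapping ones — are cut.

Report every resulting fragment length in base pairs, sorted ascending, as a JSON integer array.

Scan for sites:
  WciV (AGCCGTA, off=5): starts [11, 73, 81, 90, 189] → cuts [16, 78, 86, 95, 194]
  YnoIII (AGGGGAAC, off=1): starts [61, 114] → cuts [62, 115]
  BxoI (CCCCGTG, off=2): starts [40, 52, 126, 156, 197, 206] → cuts [42, 54, 128, 158, 199, 208]
  FykIII (GGTGGC, off=1): starts [25, 33, 103, 167] → cuts [26, 34, 104, 168]
  RvuX (AGTAATT, off=4): starts [135, 173] → cuts [139, 177]

All cut coordinates (distinct, sorted): [16, 26, 34, 42, 54, 62, 78, 86, 95, 104, 115, 128, 139, 158, 168, 177, 194, 199, 208]

Fragment lengths:
  16→26: 10 bp
  26→34: 8 bp
  34→42: 8 bp
  42→54: 12 bp
  54→62: 8 bp
  62→78: 16 bp
  78→86: 8 bp
  86→95: 9 bp
  95→104: 9 bp
  104→115: 11 bp
  115→128: 13 bp
  128→139: 11 bp
  139→158: 19 bp
  158→168: 10 bp
  168→177: 9 bp
  177→194: 17 bp
  194→199: 5 bp
  199→208: 9 bp
  208→16 (wrap): 212-208+16 = 20 bp

[5,8,8,8,8,9,9,9,9,10,10,11,11,12,13,16,17,19,20]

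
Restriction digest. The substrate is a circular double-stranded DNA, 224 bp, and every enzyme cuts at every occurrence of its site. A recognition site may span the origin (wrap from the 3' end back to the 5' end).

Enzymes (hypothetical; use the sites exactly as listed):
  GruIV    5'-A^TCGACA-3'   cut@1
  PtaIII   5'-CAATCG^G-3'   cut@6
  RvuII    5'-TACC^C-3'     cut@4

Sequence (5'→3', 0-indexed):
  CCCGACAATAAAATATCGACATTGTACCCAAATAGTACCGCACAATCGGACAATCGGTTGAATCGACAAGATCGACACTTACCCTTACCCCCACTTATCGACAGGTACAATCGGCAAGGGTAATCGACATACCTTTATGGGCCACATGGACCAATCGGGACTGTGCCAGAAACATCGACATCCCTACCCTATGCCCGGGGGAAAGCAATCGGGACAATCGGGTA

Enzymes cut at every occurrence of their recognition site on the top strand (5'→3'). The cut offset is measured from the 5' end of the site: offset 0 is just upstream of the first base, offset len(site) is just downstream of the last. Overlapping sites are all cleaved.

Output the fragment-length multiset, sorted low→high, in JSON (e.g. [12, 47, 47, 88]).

[6,6,6,8,8,9,9,10,12,13,13,14,16,17,20,23,34]

Scan for sites:
  GruIV (ATCGACA, off=1): starts [14, 61, 70, 96, 122, 173] → cuts [15, 62, 71, 97, 123, 174]
  PtaIII (CAATCGG, off=6): starts [42, 50, 107, 151, 205, 214] → cuts [48, 56, 113, 157, 211, 220]
  RvuII (TACCC, off=4): starts [24, 79, 85, 184, 222] → cuts [2, 28, 83, 89, 188]

Pooled cuts: [2, 15, 28, 48, 56, 62, 71, 83, 89, 97, 113, 123, 157, 174, 188, 211, 220]

Fragment lengths:
  2→15: 13 bp
  15→28: 13 bp
  28→48: 20 bp
  48→56: 8 bp
  56→62: 6 bp
  62→71: 9 bp
  71→83: 12 bp
  83→89: 6 bp
  89→97: 8 bp
  97→113: 16 bp
  113→123: 10 bp
  123→157: 34 bp
  157→174: 17 bp
  174→188: 14 bp
  188→211: 23 bp
  211→220: 9 bp
  220→2 (wrap): 224-220+2 = 6 bp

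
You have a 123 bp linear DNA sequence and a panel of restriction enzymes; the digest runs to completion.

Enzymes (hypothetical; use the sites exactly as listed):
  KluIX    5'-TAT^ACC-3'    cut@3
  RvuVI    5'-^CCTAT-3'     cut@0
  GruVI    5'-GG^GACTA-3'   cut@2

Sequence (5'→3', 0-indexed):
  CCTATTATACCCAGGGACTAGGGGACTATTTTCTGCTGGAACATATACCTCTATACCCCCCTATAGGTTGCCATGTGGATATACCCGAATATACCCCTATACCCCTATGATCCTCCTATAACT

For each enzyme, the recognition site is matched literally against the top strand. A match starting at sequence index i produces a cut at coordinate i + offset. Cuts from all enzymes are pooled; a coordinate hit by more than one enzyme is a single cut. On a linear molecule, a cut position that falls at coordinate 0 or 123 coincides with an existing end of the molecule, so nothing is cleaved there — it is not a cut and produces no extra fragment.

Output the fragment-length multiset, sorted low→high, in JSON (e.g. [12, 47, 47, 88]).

Per-enzyme occurrences:
  KluIX (TATACC, off=3): starts [5, 43, 51, 79, 89, 97] → cuts [8, 46, 54, 82, 92, 100]
  RvuVI (CCTAT, off=0): starts [0, 59, 95, 103, 114] → cuts [59, 95, 103, 114] (position 0 is a terminus of the linear molecule — no cut)
  GruVI (GGGACTA, off=2): starts [13, 21] → cuts [15, 23]

Pooled cuts: [8, 15, 23, 46, 54, 59, 82, 92, 95, 100, 103, 114]

Fragment lengths:
  [0,8): 8 bp
  [8,15): 7 bp
  [15,23): 8 bp
  [23,46): 23 bp
  [46,54): 8 bp
  [54,59): 5 bp
  [59,82): 23 bp
  [82,92): 10 bp
  [92,95): 3 bp
  [95,100): 5 bp
  [100,103): 3 bp
  [103,114): 11 bp
  [114,123): 9 bp

[3,3,5,5,7,8,8,8,9,10,11,23,23]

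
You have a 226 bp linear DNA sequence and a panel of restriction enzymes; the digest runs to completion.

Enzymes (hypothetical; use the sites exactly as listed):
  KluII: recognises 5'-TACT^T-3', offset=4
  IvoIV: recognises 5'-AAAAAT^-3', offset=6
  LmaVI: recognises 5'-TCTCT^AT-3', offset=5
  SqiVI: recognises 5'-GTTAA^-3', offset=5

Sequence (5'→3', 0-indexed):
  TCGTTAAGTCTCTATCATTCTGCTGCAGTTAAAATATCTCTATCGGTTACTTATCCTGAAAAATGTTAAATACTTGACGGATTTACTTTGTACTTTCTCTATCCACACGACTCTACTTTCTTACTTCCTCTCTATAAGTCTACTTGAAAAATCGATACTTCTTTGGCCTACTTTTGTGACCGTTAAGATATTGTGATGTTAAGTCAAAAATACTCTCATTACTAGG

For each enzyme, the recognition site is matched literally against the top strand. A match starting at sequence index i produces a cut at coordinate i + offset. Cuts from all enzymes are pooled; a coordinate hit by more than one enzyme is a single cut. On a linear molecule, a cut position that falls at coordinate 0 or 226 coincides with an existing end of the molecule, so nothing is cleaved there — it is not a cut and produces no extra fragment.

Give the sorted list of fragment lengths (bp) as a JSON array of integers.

Site scan:
  KluII (TACTT, off=4): starts [47, 70, 83, 90, 113, 121, 140, 155, 168] → cuts [51, 74, 87, 94, 117, 125, 144, 159, 172]
  IvoIV (AAAAAT, off=6): starts [58, 146, 205] → cuts [64, 152, 211]
  LmaVI (TCTCTAT, off=5): starts [8, 36, 95, 128] → cuts [13, 41, 100, 133]
  SqiVI (GTTAA, off=5): starts [2, 27, 64, 181, 197] → cuts [7, 32, 69, 186, 202]

All cut coordinates (distinct, sorted): [7, 13, 32, 41, 51, 64, 69, 74, 87, 94, 100, 117, 125, 133, 144, 152, 159, 172, 186, 202, 211]

Fragment lengths:
  [0,7): 7 bp
  [7,13): 6 bp
  [13,32): 19 bp
  [32,41): 9 bp
  [41,51): 10 bp
  [51,64): 13 bp
  [64,69): 5 bp
  [69,74): 5 bp
  [74,87): 13 bp
  [87,94): 7 bp
  [94,100): 6 bp
  [100,117): 17 bp
  [117,125): 8 bp
  [125,133): 8 bp
  [133,144): 11 bp
  [144,152): 8 bp
  [152,159): 7 bp
  [159,172): 13 bp
  [172,186): 14 bp
  [186,202): 16 bp
  [202,211): 9 bp
  [211,226): 15 bp

[5,5,6,6,7,7,7,8,8,8,9,9,10,11,13,13,13,14,15,16,17,19]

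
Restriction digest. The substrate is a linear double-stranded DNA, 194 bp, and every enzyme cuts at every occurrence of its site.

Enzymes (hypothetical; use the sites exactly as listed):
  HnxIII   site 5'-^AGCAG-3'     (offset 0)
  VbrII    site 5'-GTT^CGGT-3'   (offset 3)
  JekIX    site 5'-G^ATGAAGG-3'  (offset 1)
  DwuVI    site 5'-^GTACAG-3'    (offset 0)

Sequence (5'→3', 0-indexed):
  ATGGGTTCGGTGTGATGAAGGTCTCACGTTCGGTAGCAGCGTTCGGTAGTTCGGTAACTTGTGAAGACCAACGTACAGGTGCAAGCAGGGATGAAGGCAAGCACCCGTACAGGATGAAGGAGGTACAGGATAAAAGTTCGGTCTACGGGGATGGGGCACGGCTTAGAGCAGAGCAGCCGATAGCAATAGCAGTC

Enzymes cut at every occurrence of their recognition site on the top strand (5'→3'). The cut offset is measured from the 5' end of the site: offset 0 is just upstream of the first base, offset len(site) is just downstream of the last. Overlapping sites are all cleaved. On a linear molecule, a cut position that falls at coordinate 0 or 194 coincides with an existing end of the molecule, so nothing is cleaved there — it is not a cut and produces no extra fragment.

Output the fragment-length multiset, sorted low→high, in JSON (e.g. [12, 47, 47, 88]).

[4,5,7,7,7,7,7,8,9,9,11,16,16,16,16,21,28]

Scan for sites:
  HnxIII AGCAG/0: at [34, 83, 166, 171, 187] ⇒ [34, 83, 166, 171, 187]
  VbrII GTTCGGT/3: at [4, 27, 40, 48, 135] ⇒ [7, 30, 43, 51, 138]
  JekIX GATGAAGG/1: at [13, 89, 112] ⇒ [14, 90, 113]
  DwuVI GTACAG/0: at [72, 106, 122] ⇒ [72, 106, 122]

All cut coordinates (distinct, sorted): [7, 14, 30, 34, 43, 51, 72, 83, 90, 106, 113, 122, 138, 166, 171, 187]

Fragment lengths:
  [0,7): 7 bp
  [7,14): 7 bp
  [14,30): 16 bp
  [30,34): 4 bp
  [34,43): 9 bp
  [43,51): 8 bp
  [51,72): 21 bp
  [72,83): 11 bp
  [83,90): 7 bp
  [90,106): 16 bp
  [106,113): 7 bp
  [113,122): 9 bp
  [122,138): 16 bp
  [138,166): 28 bp
  [166,171): 5 bp
  [171,187): 16 bp
  [187,194): 7 bp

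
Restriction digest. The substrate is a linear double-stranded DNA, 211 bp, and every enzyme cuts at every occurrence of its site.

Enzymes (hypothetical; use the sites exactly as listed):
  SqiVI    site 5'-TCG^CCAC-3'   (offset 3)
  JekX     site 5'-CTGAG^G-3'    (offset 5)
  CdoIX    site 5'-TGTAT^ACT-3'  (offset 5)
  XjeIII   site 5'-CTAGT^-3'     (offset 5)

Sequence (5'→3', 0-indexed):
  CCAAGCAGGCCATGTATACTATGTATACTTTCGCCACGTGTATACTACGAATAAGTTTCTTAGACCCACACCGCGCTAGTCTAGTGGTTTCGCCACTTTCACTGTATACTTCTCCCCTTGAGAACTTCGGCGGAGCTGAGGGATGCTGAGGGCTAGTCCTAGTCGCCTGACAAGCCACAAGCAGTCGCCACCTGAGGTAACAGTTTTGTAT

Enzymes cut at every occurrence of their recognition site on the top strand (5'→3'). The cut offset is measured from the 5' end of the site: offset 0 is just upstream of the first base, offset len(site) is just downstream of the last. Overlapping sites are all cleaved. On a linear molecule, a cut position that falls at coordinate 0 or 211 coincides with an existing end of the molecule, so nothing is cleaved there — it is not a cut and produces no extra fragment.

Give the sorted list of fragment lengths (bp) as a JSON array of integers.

Site scan:
  SqiVI (TCGCCAC, off=3): starts [30, 89, 184] → cuts [33, 92, 187]
  JekX (CTGAGG, off=5): starts [135, 145, 191] → cuts [140, 150, 196]
  CdoIX (TGTATACT, off=5): starts [12, 21, 38, 102] → cuts [17, 26, 43, 107]
  XjeIII (CTAGT, off=5): starts [75, 80, 152, 158] → cuts [80, 85, 157, 163]

Pooled cuts: [17, 26, 33, 43, 80, 85, 92, 107, 140, 150, 157, 163, 187, 196]

Fragment lengths:
  [0,17): 17 bp
  [17,26): 9 bp
  [26,33): 7 bp
  [33,43): 10 bp
  [43,80): 37 bp
  [80,85): 5 bp
  [85,92): 7 bp
  [92,107): 15 bp
  [107,140): 33 bp
  [140,150): 10 bp
  [150,157): 7 bp
  [157,163): 6 bp
  [163,187): 24 bp
  [187,196): 9 bp
  [196,211): 15 bp

[5,6,7,7,7,9,9,10,10,15,15,17,24,33,37]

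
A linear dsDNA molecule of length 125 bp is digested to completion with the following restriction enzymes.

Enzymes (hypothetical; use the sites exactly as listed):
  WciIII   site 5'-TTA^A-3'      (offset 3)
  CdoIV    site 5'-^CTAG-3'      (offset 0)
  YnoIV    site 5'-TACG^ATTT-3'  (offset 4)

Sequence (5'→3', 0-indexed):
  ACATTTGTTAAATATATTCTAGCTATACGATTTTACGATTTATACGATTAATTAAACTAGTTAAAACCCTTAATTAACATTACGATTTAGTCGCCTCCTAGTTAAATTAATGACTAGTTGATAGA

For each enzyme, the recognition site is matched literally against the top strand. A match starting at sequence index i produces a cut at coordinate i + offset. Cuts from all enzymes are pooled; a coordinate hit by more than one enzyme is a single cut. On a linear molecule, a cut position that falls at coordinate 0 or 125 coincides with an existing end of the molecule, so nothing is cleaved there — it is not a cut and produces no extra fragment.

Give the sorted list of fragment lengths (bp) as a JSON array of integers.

Scan for sites:
  WciIII (TTAA, off=3): starts [7, 47, 51, 60, 69, 73, 101, 106] → cuts [10, 50, 54, 63, 72, 76, 104, 109]
  CdoIV (CTAG, off=0): starts [18, 56, 97, 113] → cuts [18, 56, 97, 113]
  YnoIV (TACGATTT, off=4): starts [25, 33, 80] → cuts [29, 37, 84]

Pooled cuts: [10, 18, 29, 37, 50, 54, 56, 63, 72, 76, 84, 97, 104, 109, 113]

Fragments:
  [0,10): 10 bp
  [10,18): 8 bp
  [18,29): 11 bp
  [29,37): 8 bp
  [37,50): 13 bp
  [50,54): 4 bp
  [54,56): 2 bp
  [56,63): 7 bp
  [63,72): 9 bp
  [72,76): 4 bp
  [76,84): 8 bp
  [84,97): 13 bp
  [97,104): 7 bp
  [104,109): 5 bp
  [109,113): 4 bp
  [113,125): 12 bp

[2,4,4,4,5,7,7,8,8,8,9,10,11,12,13,13]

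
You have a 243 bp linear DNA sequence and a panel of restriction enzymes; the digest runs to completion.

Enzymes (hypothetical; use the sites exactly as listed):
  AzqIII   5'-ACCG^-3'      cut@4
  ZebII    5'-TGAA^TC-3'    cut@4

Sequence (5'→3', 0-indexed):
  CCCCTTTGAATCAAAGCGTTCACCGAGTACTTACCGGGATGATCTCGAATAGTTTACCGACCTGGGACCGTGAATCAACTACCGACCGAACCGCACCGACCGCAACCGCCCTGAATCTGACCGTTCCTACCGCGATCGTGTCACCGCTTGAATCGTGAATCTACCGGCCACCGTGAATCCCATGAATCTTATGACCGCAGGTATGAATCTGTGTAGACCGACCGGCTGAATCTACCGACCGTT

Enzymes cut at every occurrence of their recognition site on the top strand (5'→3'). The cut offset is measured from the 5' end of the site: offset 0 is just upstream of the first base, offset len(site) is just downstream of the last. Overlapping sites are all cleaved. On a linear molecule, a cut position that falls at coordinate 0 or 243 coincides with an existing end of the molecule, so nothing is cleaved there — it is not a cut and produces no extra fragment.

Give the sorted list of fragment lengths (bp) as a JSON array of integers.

Per-enzyme occurrences:
  AzqIII (ACCG, off=4): starts [21, 32, 55, 66, 80, 84, 89, 94, 98, 104, 119, 128, 142, 162, 169, 193, 216, 220, 233, 237] → cuts [25, 36, 59, 70, 84, 88, 93, 98, 102, 108, 123, 132, 146, 166, 173, 197, 220, 224, 237, 241]
  ZebII (TGAATC, off=4): starts [6, 70, 111, 148, 155, 173, 182, 203, 226] → cuts [10, 74, 115, 152, 159, 177, 186, 207, 230]

Pooled cuts: [10, 25, 36, 59, 70, 74, 84, 88, 93, 98, 102, 108, 115, 123, 132, 146, 152, 159, 166, 173, 177, 186, 197, 207, 220, 224, 230, 237, 241]

Fragment lengths:
  [0,10): 10 bp
  [10,25): 15 bp
  [25,36): 11 bp
  [36,59): 23 bp
  [59,70): 11 bp
  [70,74): 4 bp
  [74,84): 10 bp
  [84,88): 4 bp
  [88,93): 5 bp
  [93,98): 5 bp
  [98,102): 4 bp
  [102,108): 6 bp
  [108,115): 7 bp
  [115,123): 8 bp
  [123,132): 9 bp
  [132,146): 14 bp
  [146,152): 6 bp
  [152,159): 7 bp
  [159,166): 7 bp
  [166,173): 7 bp
  [173,177): 4 bp
  [177,186): 9 bp
  [186,197): 11 bp
  [197,207): 10 bp
  [207,220): 13 bp
  [220,224): 4 bp
  [224,230): 6 bp
  [230,237): 7 bp
  [237,241): 4 bp
  [241,243): 2 bp

[2,4,4,4,4,4,4,5,5,6,6,6,7,7,7,7,7,8,9,9,10,10,10,11,11,11,13,14,15,23]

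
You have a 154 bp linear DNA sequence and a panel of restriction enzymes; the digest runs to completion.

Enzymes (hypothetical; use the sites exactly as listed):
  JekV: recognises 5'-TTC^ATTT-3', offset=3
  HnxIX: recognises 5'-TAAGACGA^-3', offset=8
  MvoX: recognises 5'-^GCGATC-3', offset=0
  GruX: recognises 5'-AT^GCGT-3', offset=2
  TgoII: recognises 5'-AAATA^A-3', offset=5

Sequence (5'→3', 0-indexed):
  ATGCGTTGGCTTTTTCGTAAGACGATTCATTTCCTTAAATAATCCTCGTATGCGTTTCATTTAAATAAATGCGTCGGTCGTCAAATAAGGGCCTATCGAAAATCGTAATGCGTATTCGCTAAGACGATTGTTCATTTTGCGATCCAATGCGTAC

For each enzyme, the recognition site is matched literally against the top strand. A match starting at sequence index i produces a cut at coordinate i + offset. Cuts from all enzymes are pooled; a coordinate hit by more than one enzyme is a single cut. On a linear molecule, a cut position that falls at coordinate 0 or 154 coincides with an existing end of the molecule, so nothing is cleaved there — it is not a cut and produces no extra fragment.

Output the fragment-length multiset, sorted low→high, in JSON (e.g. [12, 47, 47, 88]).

[2,3,3,5,6,6,7,9,10,10,13,17,18,22,23]

Per-enzyme occurrences:
  JekV (TTCATTT, off=3): starts [25, 55, 130] → cuts [28, 58, 133]
  HnxIX (TAAGACGA, off=8): starts [17, 119] → cuts [25, 127]
  MvoX (GCGATC, off=0): starts [138] → cuts [138]
  GruX (ATGCGT, off=2): starts [0, 49, 68, 107, 146] → cuts [2, 51, 70, 109, 148]
  TgoII (AAATAA, off=5): starts [36, 62, 82] → cuts [41, 67, 87]

Pooled cuts: [2, 25, 28, 41, 51, 58, 67, 70, 87, 109, 127, 133, 138, 148]

Fragments:
  [0,2): 2 bp
  [2,25): 23 bp
  [25,28): 3 bp
  [28,41): 13 bp
  [41,51): 10 bp
  [51,58): 7 bp
  [58,67): 9 bp
  [67,70): 3 bp
  [70,87): 17 bp
  [87,109): 22 bp
  [109,127): 18 bp
  [127,133): 6 bp
  [133,138): 5 bp
  [138,148): 10 bp
  [148,154): 6 bp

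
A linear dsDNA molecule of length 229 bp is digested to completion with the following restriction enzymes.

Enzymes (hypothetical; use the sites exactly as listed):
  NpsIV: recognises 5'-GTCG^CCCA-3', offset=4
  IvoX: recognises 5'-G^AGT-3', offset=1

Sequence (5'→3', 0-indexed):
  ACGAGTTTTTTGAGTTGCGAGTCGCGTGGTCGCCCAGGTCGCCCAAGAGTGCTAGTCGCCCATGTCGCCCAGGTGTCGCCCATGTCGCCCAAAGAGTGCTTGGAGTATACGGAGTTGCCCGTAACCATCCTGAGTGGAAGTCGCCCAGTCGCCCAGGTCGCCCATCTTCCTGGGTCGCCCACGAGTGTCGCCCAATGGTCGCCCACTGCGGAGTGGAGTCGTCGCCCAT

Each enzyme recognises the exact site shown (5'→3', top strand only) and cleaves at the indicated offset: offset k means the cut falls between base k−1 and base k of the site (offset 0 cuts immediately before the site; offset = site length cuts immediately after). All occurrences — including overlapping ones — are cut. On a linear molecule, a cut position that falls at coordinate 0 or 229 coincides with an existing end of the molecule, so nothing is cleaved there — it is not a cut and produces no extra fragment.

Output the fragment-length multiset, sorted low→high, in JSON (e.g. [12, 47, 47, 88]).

Per-enzyme occurrences:
  NpsIV GTCGCCCA/4: at [28, 37, 54, 63, 74, 83, 139, 147, 156, 173, 186, 197, 220] ⇒ [32, 41, 58, 67, 78, 87, 143, 151, 160, 177, 190, 201, 224]
  IvoX GAGT/1: at [2, 11, 18, 46, 93, 102, 111, 131, 182, 210, 215] ⇒ [3, 12, 19, 47, 94, 103, 112, 132, 183, 211, 216]

All cut coordinates (distinct, sorted): [3, 12, 19, 32, 41, 47, 58, 67, 78, 87, 94, 103, 112, 132, 143, 151, 160, 177, 183, 190, 201, 211, 216, 224]

Fragment lengths:
  [0,3): 3 bp
  [3,12): 9 bp
  [12,19): 7 bp
  [19,32): 13 bp
  [32,41): 9 bp
  [41,47): 6 bp
  [47,58): 11 bp
  [58,67): 9 bp
  [67,78): 11 bp
  [78,87): 9 bp
  [87,94): 7 bp
  [94,103): 9 bp
  [103,112): 9 bp
  [112,132): 20 bp
  [132,143): 11 bp
  [143,151): 8 bp
  [151,160): 9 bp
  [160,177): 17 bp
  [177,183): 6 bp
  [183,190): 7 bp
  [190,201): 11 bp
  [201,211): 10 bp
  [211,216): 5 bp
  [216,224): 8 bp
  [224,229): 5 bp

[3,5,5,6,6,7,7,7,8,8,9,9,9,9,9,9,9,10,11,11,11,11,13,17,20]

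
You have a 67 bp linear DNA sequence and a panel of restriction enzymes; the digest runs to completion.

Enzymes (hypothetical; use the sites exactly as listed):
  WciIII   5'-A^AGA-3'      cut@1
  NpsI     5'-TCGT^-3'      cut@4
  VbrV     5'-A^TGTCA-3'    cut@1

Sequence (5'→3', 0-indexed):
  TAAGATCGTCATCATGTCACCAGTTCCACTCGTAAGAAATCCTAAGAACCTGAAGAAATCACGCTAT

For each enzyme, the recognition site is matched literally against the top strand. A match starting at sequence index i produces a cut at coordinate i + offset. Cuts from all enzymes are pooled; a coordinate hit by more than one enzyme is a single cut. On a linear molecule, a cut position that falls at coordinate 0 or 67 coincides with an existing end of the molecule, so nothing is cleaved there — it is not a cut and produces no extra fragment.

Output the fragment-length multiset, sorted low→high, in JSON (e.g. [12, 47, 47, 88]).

Scan for sites:
  WciIII (AAGA, off=1): starts [1, 33, 43, 52] → cuts [2, 34, 44, 53]
  NpsI (TCGT, off=4): starts [5, 29] → cuts [9, 33]
  VbrV (ATGTCA, off=1): starts [13] → cuts [14]

All cut coordinates (distinct, sorted): [2, 9, 14, 33, 34, 44, 53]

Fragments:
  [0,2): 2 bp
  [2,9): 7 bp
  [9,14): 5 bp
  [14,33): 19 bp
  [33,34): 1 bp
  [34,44): 10 bp
  [44,53): 9 bp
  [53,67): 14 bp

[1,2,5,7,9,10,14,19]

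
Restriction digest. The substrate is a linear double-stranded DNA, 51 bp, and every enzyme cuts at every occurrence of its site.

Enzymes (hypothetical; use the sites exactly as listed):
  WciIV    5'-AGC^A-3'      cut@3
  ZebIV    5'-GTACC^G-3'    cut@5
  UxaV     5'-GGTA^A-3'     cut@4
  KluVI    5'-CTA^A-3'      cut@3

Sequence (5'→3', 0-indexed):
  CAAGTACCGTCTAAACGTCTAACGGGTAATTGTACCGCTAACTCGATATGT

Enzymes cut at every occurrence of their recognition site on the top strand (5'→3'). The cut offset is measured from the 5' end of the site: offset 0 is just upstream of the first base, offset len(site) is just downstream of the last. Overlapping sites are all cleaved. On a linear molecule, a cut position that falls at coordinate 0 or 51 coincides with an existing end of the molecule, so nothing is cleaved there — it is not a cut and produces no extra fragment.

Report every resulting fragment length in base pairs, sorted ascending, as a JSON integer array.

[4,5,7,8,8,8,11]

Scan for sites:
  WciIV (AGCA, off=3): no sites
  ZebIV (GTACCG, off=5): starts [3, 31] → cuts [8, 36]
  UxaV (GGTAA, off=4): starts [24] → cuts [28]
  KluVI (CTAA, off=3): starts [10, 18, 37] → cuts [13, 21, 40]

All cut coordinates (distinct, sorted): [8, 13, 21, 28, 36, 40]

Fragment lengths:
  [0,8): 8 bp
  [8,13): 5 bp
  [13,21): 8 bp
  [21,28): 7 bp
  [28,36): 8 bp
  [36,40): 4 bp
  [40,51): 11 bp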